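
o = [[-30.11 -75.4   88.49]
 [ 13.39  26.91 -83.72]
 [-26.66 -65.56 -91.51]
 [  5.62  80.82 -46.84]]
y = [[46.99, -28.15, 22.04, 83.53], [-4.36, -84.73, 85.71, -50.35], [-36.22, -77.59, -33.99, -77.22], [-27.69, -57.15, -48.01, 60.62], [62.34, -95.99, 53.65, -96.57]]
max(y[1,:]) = 85.71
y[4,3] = -96.57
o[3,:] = [5.62, 80.82, -46.84]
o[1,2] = -83.72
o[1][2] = -83.72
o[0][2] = 88.49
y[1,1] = -84.73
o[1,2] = -83.72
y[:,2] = [22.04, 85.71, -33.99, -48.01, 53.65]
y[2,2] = -33.99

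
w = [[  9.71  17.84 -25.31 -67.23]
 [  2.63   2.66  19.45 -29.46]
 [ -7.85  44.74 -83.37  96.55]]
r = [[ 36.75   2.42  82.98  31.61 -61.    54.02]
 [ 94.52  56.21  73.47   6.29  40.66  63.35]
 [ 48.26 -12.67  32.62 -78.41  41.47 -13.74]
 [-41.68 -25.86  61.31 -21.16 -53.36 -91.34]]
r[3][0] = -41.68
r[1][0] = 94.52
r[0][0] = 36.75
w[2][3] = 96.55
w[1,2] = 19.45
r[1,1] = 56.21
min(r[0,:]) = -61.0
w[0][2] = -25.31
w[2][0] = -7.85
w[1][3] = -29.46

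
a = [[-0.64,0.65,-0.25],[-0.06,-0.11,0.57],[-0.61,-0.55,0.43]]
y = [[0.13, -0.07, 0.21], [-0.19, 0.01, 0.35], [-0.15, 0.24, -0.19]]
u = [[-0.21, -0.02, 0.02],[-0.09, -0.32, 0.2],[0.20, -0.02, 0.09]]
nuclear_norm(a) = 2.35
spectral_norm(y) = 0.47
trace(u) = -0.44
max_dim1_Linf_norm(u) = 0.32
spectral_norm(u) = 0.40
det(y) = -0.01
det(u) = 0.01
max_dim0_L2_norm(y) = 0.45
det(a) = -0.37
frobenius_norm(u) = 0.49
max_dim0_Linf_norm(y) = 0.35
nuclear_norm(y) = 0.89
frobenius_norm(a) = 1.45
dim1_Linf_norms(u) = [0.21, 0.32, 0.2]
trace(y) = -0.05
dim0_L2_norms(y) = [0.27, 0.25, 0.45]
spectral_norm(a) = 1.06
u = y @ a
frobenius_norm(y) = 0.58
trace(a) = -0.32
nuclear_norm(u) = 0.73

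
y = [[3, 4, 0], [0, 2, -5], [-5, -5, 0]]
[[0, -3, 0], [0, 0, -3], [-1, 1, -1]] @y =[[0, -6, 15], [15, 15, 0], [2, 3, -5]]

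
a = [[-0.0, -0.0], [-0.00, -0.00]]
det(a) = 0.000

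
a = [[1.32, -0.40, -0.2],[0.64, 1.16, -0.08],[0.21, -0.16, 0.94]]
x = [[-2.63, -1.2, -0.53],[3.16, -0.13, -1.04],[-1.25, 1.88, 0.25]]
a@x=[[-4.49, -1.91, -0.33],[2.08, -1.07, -1.57],[-2.23, 1.54, 0.29]]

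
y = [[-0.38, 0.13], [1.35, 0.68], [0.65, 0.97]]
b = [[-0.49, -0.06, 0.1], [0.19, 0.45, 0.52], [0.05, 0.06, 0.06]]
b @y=[[0.17, -0.01], [0.87, 0.84], [0.1, 0.11]]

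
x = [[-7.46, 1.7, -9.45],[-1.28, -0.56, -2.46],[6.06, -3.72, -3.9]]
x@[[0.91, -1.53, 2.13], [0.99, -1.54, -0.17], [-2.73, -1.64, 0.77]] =[[20.69, 24.29, -23.46], [5.0, 6.86, -4.53], [12.48, 2.85, 10.54]]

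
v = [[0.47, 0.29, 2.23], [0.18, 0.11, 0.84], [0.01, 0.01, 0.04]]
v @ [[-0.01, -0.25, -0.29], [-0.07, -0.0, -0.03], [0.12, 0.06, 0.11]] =[[0.24, 0.02, 0.10], [0.09, 0.01, 0.04], [0.00, -0.0, 0.0]]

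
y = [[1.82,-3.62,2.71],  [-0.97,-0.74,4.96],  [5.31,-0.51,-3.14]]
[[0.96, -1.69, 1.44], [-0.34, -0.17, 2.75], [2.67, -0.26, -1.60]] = y@[[0.53, 0.03, 0.04], [0.03, 0.52, 0.05], [0.04, 0.05, 0.57]]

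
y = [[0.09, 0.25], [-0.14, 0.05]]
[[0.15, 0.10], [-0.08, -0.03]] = y @ [[0.71, 0.34],  [0.34, 0.28]]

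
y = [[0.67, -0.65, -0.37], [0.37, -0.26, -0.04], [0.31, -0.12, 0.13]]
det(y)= 0.000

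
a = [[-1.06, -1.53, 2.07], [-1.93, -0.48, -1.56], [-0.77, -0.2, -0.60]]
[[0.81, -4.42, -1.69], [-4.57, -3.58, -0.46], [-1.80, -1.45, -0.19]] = a@[[0.9, 2.26, -0.43], [0.92, 0.46, 1.78], [1.53, -0.64, 0.28]]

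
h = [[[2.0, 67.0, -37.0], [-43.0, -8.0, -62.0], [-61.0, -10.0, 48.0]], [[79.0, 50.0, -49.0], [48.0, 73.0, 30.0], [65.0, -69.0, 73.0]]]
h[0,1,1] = -8.0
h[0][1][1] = -8.0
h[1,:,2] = [-49.0, 30.0, 73.0]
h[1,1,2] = 30.0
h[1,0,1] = 50.0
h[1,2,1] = -69.0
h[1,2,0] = 65.0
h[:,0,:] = [[2.0, 67.0, -37.0], [79.0, 50.0, -49.0]]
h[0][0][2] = -37.0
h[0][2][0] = -61.0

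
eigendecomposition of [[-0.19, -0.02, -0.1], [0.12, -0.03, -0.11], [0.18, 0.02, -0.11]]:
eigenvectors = [[(-0.18+0.47j), (-0.18-0.47j), 0.12+0.00j], [0.56+0.19j, (0.56-0.19j), (-0.99+0j)], [(0.63+0j), 0.63-0.00j, (0.02+0j)]]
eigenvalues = [(-0.14+0.14j), (-0.14-0.14j), (-0.04+0j)]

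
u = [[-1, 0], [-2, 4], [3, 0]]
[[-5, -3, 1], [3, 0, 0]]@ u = [[14, -12], [-3, 0]]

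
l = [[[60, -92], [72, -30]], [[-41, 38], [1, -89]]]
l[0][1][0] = 72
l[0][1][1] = -30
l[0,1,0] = 72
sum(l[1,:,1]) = -51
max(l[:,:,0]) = 72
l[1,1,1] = -89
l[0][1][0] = 72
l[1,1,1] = -89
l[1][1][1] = -89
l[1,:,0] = [-41, 1]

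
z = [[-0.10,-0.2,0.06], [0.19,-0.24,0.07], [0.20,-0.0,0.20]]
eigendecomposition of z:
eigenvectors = [[0.07+0.00j, 0.70+0.00j, (0.7-0j)], [(0.18+0j), 0.18-0.61j, (0.18+0.61j)], [(0.98+0j), (-0.31-0.13j), (-0.31+0.13j)]]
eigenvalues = [(0.21+0j), (-0.18+0.16j), (-0.18-0.16j)]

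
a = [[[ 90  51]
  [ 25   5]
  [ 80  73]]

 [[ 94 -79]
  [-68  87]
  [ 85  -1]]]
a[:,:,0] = [[90, 25, 80], [94, -68, 85]]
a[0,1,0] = 25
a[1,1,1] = 87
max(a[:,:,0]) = 94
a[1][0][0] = 94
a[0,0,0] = 90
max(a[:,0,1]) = 51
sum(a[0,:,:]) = 324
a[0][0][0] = 90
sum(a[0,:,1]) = 129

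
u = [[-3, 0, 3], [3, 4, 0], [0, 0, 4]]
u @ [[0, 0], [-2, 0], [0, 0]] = [[0, 0], [-8, 0], [0, 0]]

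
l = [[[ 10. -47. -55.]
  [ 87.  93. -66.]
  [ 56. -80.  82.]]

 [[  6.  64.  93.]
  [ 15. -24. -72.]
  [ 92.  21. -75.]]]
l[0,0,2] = -55.0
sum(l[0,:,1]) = -34.0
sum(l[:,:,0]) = 266.0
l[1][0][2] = 93.0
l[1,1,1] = -24.0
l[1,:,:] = [[6.0, 64.0, 93.0], [15.0, -24.0, -72.0], [92.0, 21.0, -75.0]]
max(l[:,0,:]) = 93.0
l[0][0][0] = 10.0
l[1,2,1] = 21.0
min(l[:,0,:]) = -55.0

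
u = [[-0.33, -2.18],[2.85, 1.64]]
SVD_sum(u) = [[-1.26, -1.18], [2.35, 2.18]] + [[0.93, -1.0], [0.50, -0.54]]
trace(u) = 1.31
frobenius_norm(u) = 3.96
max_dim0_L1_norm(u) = 3.82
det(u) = 5.67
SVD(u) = [[-0.47, 0.88], [0.88, 0.47]] @ diag([3.6393025691198395, 1.5584854219394344]) @ [[0.73, 0.68], [0.68, -0.73]]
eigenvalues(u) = [(0.65+2.29j), (0.65-2.29j)]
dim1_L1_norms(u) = [2.51, 4.49]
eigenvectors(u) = [[0.26-0.60j,  (0.26+0.6j)], [(-0.75+0j),  -0.75-0.00j]]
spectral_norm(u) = 3.64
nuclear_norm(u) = 5.20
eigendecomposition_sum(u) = [[-0.16+1.29j,(-1.09+0.31j)], [(1.42-0.41j),(0.82+1j)]] + [[-0.16-1.29j, (-1.09-0.31j)], [(1.42+0.41j), 0.82-1.00j]]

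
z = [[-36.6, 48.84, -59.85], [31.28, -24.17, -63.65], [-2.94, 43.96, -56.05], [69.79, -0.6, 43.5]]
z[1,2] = -63.65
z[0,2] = -59.85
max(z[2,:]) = 43.96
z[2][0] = -2.94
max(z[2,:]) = 43.96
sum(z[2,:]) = -15.029999999999994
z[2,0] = -2.94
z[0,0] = -36.6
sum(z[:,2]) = -136.05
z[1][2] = -63.65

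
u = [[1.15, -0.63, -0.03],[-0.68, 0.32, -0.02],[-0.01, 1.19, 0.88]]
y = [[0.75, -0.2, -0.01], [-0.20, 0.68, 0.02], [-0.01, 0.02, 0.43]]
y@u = [[1.0, -0.55, -0.03], [-0.69, 0.37, 0.01], [-0.03, 0.52, 0.38]]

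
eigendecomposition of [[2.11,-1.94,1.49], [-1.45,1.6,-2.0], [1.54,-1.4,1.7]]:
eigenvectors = [[(-0.63+0j), 0.62+0.28j, 0.62-0.28j], [0.57+0.00j, 0.68+0.00j, 0.68-0.00j], [-0.52+0.00j, (0.04-0.28j), 0.04+0.28j]]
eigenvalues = [(5.07+0j), (0.17+0.22j), (0.17-0.22j)]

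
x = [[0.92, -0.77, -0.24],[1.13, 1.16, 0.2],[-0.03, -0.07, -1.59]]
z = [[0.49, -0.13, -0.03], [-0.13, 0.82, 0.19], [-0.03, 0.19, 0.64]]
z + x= [[1.41, -0.90, -0.27], [1.00, 1.98, 0.39], [-0.06, 0.12, -0.95]]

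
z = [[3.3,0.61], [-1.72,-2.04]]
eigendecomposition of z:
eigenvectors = [[0.95, -0.12], [-0.32, 0.99]]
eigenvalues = [3.1, -1.84]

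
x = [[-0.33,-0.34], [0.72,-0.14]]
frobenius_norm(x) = 0.87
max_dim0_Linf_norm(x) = 0.72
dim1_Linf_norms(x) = [0.34, 0.72]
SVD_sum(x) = [[-0.34, -0.01],[0.72, 0.02]] + [[0.01, -0.33], [0.0, -0.16]]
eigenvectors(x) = [[0.11-0.56j, (0.11+0.56j)], [-0.82+0.00j, -0.82-0.00j]]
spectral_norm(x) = 0.79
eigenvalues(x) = [(-0.24+0.49j), (-0.24-0.49j)]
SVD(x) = [[-0.43, 0.9],[0.90, 0.43]] @ diag([0.7921893404274127, 0.36733642470245276]) @ [[1.0, 0.02], [0.02, -1.00]]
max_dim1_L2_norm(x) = 0.73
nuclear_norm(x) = 1.16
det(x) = 0.29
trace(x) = -0.47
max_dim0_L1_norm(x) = 1.05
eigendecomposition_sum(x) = [[-0.16+0.22j, -0.17-0.08j], [(0.36+0.17j), -0.07+0.27j]] + [[-0.16-0.22j, (-0.17+0.08j)], [0.36-0.17j, (-0.07-0.27j)]]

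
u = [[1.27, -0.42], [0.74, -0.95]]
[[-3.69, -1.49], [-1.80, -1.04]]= u@ [[-3.07, -1.09], [-0.5, 0.25]]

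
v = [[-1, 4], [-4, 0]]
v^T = [[-1, -4], [4, 0]]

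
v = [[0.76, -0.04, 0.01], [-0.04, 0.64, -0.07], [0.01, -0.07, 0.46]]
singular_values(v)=[0.78, 0.65, 0.44]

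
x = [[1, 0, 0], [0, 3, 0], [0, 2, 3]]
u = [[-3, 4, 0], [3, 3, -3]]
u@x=[[-3, 12, 0], [3, 3, -9]]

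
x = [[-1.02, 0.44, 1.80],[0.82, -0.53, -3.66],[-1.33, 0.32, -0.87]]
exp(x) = [[0.22, 0.24, 0.15], [1.13, 0.59, -0.95], [-0.28, 0.00, -0.02]]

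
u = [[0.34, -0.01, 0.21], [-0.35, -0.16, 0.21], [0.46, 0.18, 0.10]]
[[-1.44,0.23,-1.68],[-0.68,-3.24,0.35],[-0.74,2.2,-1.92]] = u@[[-1.58,3.97,-2.49], [2.24,4.92,-2.04], [-4.17,-5.08,-4.05]]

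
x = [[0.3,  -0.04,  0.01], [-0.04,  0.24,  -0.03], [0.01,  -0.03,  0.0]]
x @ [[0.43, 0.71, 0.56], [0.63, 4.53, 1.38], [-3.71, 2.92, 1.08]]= [[0.07, 0.06, 0.12], [0.25, 0.97, 0.28], [-0.01, -0.13, -0.04]]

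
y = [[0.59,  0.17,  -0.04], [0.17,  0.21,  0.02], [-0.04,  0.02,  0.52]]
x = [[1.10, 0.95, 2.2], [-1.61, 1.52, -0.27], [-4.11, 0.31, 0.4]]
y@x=[[0.54, 0.81, 1.24],[-0.23, 0.49, 0.33],[-2.21, 0.15, 0.11]]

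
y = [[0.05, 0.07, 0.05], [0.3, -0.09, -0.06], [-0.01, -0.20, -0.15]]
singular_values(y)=[0.34, 0.25, 0.0]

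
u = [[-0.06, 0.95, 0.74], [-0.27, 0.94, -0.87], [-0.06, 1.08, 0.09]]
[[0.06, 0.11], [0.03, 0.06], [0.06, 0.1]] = u @ [[-0.01, -0.02], [0.05, 0.09], [0.02, 0.03]]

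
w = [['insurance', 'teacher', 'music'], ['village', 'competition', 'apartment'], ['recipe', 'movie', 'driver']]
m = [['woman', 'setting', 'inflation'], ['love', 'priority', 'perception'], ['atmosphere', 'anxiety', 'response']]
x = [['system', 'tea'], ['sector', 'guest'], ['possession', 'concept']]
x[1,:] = ['sector', 'guest']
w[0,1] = 'teacher'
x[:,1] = ['tea', 'guest', 'concept']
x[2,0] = 'possession'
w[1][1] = 'competition'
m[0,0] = 'woman'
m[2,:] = ['atmosphere', 'anxiety', 'response']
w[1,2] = 'apartment'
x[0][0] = 'system'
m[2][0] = 'atmosphere'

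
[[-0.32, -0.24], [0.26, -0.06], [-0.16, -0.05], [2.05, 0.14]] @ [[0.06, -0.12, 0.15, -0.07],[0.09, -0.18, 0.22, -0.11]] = [[-0.04, 0.08, -0.10, 0.05], [0.01, -0.02, 0.03, -0.01], [-0.01, 0.03, -0.04, 0.02], [0.14, -0.27, 0.34, -0.16]]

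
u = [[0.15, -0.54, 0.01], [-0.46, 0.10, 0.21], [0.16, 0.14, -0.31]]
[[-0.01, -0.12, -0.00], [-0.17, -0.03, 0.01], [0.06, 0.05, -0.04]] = u @ [[0.42, 0.13, 0.07],[0.13, 0.25, 0.03],[0.07, 0.03, 0.18]]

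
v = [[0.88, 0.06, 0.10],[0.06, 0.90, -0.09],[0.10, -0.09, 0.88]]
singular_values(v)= [0.99, 0.95, 0.72]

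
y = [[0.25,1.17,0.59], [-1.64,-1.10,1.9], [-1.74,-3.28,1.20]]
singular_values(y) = [4.63, 1.73, 0.21]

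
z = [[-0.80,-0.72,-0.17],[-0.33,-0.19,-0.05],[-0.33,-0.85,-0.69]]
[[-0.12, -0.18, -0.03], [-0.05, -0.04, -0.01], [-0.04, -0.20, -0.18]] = z @ [[0.19, -0.05, 0.03], [-0.05, 0.32, -0.08], [0.03, -0.08, 0.35]]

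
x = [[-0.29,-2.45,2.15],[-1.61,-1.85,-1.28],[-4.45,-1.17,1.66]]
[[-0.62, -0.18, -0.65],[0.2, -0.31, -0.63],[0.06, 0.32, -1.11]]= x @ [[-0.11, -0.08, 0.18],[0.11, 0.17, 0.21],[-0.18, 0.1, -0.04]]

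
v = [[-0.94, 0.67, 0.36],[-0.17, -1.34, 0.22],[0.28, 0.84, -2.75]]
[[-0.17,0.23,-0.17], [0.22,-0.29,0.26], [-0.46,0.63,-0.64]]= v @ [[0.12, -0.16, 0.13], [-0.16, 0.21, -0.18], [0.13, -0.18, 0.19]]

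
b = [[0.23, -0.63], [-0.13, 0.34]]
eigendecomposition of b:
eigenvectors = [[-0.94, 0.88], [-0.35, -0.48]]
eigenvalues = [-0.01, 0.58]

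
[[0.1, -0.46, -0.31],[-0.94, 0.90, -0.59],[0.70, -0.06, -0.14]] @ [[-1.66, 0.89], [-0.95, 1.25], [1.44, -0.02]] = [[-0.18, -0.48],[-0.14, 0.3],[-1.31, 0.55]]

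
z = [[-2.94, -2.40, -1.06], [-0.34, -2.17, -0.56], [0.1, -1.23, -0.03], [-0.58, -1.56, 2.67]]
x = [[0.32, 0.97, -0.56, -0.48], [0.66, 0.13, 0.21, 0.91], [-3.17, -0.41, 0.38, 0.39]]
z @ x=[[0.84,-2.73,0.74,-1.19], [0.23,-0.38,-0.48,-2.03], [-0.68,-0.05,-0.33,-1.18], [-9.68,-1.86,1.01,-0.10]]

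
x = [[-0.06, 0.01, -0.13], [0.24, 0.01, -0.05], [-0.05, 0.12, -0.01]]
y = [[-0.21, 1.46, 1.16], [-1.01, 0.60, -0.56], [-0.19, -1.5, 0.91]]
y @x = [[0.3, 0.15, -0.06],[0.23, -0.07, 0.11],[-0.39, 0.09, 0.09]]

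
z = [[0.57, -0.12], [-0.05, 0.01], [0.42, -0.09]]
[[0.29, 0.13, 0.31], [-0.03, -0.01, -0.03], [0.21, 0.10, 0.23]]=z @ [[0.67, 0.05, 0.42], [0.74, -0.85, -0.55]]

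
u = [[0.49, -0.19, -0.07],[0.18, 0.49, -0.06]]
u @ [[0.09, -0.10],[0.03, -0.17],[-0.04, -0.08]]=[[0.04,  -0.01], [0.03,  -0.1]]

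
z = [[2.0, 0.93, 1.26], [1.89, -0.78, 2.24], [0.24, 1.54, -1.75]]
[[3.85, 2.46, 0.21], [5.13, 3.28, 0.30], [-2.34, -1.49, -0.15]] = z@ [[0.94, 0.60, 0.05], [0.06, 0.04, 0.0], [1.52, 0.97, 0.09]]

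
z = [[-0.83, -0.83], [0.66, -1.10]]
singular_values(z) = [1.38, 1.06]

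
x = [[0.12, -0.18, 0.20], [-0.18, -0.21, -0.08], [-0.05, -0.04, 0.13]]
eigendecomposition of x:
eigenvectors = [[(0.35+0j), -0.86+0.00j, (-0.86-0j)], [(0.93+0j), (0.38-0.01j), 0.38+0.01j], [0.13+0.00j, (0.15-0.31j), 0.15+0.31j]]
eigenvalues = [(-0.29+0j), (0.16+0.07j), (0.16-0.07j)]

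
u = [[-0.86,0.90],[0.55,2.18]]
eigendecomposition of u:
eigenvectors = [[-0.99, -0.27], [0.17, -0.96]]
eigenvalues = [-1.01, 2.33]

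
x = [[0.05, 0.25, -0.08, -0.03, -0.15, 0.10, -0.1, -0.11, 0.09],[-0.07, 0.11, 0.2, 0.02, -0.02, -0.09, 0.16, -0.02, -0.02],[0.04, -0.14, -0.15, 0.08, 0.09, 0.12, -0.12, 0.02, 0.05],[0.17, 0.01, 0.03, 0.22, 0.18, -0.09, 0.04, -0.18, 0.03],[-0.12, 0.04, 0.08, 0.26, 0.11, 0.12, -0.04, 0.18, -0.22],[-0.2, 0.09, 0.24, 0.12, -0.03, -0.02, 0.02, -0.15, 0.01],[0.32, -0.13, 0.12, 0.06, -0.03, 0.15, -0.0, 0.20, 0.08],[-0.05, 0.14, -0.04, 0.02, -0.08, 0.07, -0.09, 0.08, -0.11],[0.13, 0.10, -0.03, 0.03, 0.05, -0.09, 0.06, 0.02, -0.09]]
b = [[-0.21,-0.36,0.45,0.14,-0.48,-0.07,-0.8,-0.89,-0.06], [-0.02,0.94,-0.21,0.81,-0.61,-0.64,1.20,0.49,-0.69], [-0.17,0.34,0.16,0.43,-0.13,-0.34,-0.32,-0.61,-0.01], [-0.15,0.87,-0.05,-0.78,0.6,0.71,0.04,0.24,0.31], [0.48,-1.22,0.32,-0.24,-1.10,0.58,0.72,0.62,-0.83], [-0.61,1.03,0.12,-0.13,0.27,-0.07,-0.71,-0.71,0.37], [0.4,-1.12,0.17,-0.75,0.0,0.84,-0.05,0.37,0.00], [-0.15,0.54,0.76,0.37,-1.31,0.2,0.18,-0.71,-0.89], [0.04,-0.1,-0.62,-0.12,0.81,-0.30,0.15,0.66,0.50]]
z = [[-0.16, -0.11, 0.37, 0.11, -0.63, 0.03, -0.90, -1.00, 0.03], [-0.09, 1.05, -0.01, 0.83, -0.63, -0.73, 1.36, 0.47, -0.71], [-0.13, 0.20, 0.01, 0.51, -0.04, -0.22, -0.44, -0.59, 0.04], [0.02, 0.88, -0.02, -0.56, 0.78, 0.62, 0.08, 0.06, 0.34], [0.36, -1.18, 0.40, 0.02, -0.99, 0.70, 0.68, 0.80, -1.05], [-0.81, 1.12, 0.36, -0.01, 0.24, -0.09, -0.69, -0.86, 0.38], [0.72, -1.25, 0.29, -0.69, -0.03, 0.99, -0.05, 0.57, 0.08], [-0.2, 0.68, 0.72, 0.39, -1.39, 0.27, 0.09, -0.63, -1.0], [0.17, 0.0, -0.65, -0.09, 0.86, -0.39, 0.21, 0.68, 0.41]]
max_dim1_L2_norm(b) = 2.24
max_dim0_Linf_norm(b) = 1.31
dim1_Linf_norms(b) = [0.89, 1.2, 0.61, 0.87, 1.22, 1.03, 1.12, 1.31, 0.81]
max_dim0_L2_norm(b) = 2.45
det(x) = -0.00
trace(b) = -1.32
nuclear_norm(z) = 11.80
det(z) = -0.01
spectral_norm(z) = 3.34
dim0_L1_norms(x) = [1.15, 1.01, 0.97, 0.84, 0.74, 0.85, 0.63, 0.96, 0.7]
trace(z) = -1.01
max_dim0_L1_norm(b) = 6.52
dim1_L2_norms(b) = [1.44, 2.13, 0.98, 1.55, 2.24, 1.64, 1.69, 2.03, 1.37]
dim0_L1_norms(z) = [2.66, 6.47, 2.83, 3.21, 5.59, 4.04, 4.5, 5.66, 4.04]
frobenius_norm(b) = 5.15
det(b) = -0.00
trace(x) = 0.31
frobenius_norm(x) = 1.07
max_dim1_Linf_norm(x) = 0.32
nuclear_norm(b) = 10.31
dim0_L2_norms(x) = [0.46, 0.39, 0.39, 0.38, 0.29, 0.3, 0.26, 0.38, 0.29]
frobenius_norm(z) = 5.50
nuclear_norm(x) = 2.62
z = b + x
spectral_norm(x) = 0.57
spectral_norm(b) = 3.08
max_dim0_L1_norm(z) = 6.47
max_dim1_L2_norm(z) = 2.31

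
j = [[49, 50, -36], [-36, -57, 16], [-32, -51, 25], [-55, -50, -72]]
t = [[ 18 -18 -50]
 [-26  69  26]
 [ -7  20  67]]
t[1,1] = 69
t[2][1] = 20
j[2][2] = 25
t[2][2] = 67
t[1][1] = 69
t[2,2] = 67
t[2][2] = 67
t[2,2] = 67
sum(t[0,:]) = -50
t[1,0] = -26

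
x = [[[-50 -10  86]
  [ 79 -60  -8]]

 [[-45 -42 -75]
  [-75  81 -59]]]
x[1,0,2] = -75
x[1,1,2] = -59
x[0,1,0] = 79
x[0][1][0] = 79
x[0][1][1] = -60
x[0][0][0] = -50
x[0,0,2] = 86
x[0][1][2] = -8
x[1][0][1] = -42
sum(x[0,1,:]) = 11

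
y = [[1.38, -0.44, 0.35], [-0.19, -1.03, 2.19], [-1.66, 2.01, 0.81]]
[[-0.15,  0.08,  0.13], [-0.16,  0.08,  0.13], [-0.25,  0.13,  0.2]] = y @ [[-0.12, 0.06, 0.1], [-0.16, 0.08, 0.13], [-0.16, 0.08, 0.13]]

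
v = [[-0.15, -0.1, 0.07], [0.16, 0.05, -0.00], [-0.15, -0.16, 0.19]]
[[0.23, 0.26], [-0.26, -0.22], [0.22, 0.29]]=v@[[-1.72, -0.75],[0.37, -2.03],[0.11, -0.78]]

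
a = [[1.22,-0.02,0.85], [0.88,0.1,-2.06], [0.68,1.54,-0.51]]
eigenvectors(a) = [[0.93+0.00j, (0.18-0.12j), (0.18+0.12j)], [(0.06+0j), (-0.77+0j), (-0.77-0j)], [(0.36+0j), (-0.1+0.6j), -0.10-0.60j]]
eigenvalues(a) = [(1.54+0j), (-0.37+1.75j), (-0.37-1.75j)]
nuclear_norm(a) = 5.34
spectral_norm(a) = 2.48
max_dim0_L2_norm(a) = 2.29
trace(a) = 0.81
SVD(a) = [[0.1, 0.74, -0.66],  [-0.86, -0.27, -0.43],  [-0.5, 0.61, 0.61]] @ diag([2.479473650907588, 1.6602478947634987, 1.1954862368042412]) @ [[-0.39, -0.34, 0.85], [0.66, 0.55, 0.52], [-0.64, 0.76, 0.01]]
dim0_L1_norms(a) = [2.78, 1.66, 3.42]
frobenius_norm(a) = 3.21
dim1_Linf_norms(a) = [1.22, 2.06, 1.54]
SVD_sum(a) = [[-0.1,-0.09,0.22], [0.84,0.74,-1.82], [0.48,0.42,-1.05]] + [[0.81, 0.67, 0.64], [-0.29, -0.24, -0.23], [0.67, 0.56, 0.53]] + [[0.51, -0.6, -0.01], [0.33, -0.39, -0.01], [-0.47, 0.56, 0.01]]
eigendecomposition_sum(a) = [[(1.41-0j), 0.29+0.00j, 0.29+0.00j], [0.09-0.00j, 0.02+0.00j, (0.02+0j)], [0.54-0.00j, 0.11+0.00j, 0.11+0.00j]] + [[(-0.1+0.06j),-0.16-0.21j,(0.28-0.11j)], [0.39+0.03j,(0.04+0.91j),-1.04-0.23j], [(0.07-0.3j),0.71+0.08j,-0.31+0.78j]] + [[-0.10-0.06j, (-0.16+0.21j), (0.28+0.11j)], [0.39-0.03j, 0.04-0.91j, (-1.04+0.23j)], [0.07+0.30j, (0.71-0.08j), -0.31-0.78j]]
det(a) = 4.92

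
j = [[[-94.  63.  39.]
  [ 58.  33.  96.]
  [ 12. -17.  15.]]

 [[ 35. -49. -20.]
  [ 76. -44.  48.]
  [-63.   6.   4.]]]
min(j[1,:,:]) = -63.0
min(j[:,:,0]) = -94.0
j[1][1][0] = 76.0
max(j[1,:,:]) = 76.0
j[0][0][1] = 63.0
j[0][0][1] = 63.0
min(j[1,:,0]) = -63.0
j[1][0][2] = -20.0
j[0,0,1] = 63.0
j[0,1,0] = 58.0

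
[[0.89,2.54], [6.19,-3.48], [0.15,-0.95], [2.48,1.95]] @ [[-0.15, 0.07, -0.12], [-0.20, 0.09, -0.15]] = [[-0.64,0.29,-0.49], [-0.23,0.12,-0.22], [0.17,-0.08,0.12], [-0.76,0.35,-0.59]]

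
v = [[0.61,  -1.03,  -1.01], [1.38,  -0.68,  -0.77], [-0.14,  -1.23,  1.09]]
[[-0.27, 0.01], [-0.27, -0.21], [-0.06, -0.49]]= v @[[-0.09,-0.25],[0.13,0.15],[0.08,-0.31]]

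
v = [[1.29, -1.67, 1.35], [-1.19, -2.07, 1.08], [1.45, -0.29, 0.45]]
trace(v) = -0.33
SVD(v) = [[-0.72,0.44,-0.54], [-0.66,-0.67,0.34], [-0.21,0.61,0.77]] @ diag([3.2095054102929876, 2.2869740375869263, 0.02871885623411941]) @ [[-0.14, 0.82, -0.55], [0.98, 0.21, 0.06], [0.17, -0.53, -0.83]]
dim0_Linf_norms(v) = [1.45, 2.07, 1.35]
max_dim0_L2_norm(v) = 2.68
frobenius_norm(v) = 3.94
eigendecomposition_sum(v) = [[-0.48,-0.96,0.53],[-1.05,-2.12,1.16],[0.12,0.25,-0.13]] + [[1.77, -0.71, 0.82],[-0.15, 0.06, -0.07],[1.31, -0.53, 0.61]] + [[-0.0, 0.0, 0.0], [0.01, -0.01, -0.01], [0.02, -0.01, -0.02]]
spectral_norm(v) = 3.21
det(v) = 0.21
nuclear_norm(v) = 5.53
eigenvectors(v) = [[-0.41, -0.80, -0.17], [-0.91, 0.07, 0.54], [0.1, -0.59, 0.83]]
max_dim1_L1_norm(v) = 4.34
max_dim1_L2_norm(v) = 2.62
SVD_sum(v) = [[0.32,-1.88,1.27],[0.29,-1.75,1.18],[0.09,-0.56,0.38]] + [[0.98, 0.21, 0.06],[-1.49, -0.31, -0.10],[1.35, 0.29, 0.09]] + [[-0.0, 0.01, 0.01], [0.00, -0.01, -0.01], [0.00, -0.01, -0.02]]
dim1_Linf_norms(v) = [1.67, 2.07, 1.45]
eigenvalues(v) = [-2.73, 2.44, -0.03]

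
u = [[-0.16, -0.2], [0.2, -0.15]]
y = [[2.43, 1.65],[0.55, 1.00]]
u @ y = [[-0.50, -0.46], [0.40, 0.18]]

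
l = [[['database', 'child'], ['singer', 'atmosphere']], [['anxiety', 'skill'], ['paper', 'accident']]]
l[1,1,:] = ['paper', 'accident']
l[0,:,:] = [['database', 'child'], ['singer', 'atmosphere']]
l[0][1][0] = 'singer'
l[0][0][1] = 'child'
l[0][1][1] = 'atmosphere'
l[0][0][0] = 'database'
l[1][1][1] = 'accident'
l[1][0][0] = 'anxiety'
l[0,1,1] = 'atmosphere'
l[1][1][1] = 'accident'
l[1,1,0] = 'paper'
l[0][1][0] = 'singer'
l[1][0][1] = 'skill'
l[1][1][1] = 'accident'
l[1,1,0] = 'paper'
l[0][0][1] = 'child'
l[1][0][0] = 'anxiety'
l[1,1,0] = 'paper'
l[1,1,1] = 'accident'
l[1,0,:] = ['anxiety', 'skill']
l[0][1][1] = 'atmosphere'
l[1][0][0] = 'anxiety'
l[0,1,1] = 'atmosphere'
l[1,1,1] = 'accident'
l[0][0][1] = 'child'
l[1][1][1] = 'accident'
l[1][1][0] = 'paper'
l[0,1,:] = ['singer', 'atmosphere']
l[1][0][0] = 'anxiety'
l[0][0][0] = 'database'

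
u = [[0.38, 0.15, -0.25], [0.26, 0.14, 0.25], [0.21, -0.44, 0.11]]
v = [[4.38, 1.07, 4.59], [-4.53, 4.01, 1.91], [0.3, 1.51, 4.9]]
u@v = [[0.91,0.63,0.81], [0.58,1.22,2.69], [2.95,-1.37,0.66]]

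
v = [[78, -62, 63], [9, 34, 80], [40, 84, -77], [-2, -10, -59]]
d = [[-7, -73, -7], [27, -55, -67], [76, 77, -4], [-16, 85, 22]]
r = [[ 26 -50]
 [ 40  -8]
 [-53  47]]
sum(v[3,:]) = -71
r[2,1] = 47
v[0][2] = 63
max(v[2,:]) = 84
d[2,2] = -4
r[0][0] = 26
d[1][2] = -67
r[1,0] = 40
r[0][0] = 26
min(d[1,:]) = -67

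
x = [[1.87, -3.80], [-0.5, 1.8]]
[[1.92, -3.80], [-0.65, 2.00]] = x@[[0.66,  0.53],  [-0.18,  1.26]]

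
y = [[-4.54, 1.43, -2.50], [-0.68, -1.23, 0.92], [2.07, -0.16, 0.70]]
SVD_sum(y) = [[-4.62, 1.32, -2.42], [0.11, -0.03, 0.06], [1.83, -0.52, 0.96]] + [[0.08, 0.11, -0.08], [-0.79, -1.2, 0.86], [0.24, 0.36, -0.26]] + [[-0.0, 0.00, 0.00], [-0.00, 0.00, 0.00], [-0.0, 0.00, 0.00]]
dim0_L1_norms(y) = [7.29, 2.82, 4.12]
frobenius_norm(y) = 6.04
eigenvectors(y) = [[0.75+0.00j, (0.75-0j), (-0.2+0j)], [(0.32+0.39j), 0.32-0.39j, (0.65+0j)], [-0.41-0.13j, (-0.41+0.13j), 0.73+0.00j]]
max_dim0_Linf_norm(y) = 4.54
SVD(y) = [[-0.93, 0.09, 0.36], [0.02, -0.95, 0.3], [0.37, 0.29, 0.88]] @ diag([5.783023241328761, 1.756514065777044, 0.0007259330407401035]) @ [[0.86, -0.24, 0.45], [0.47, 0.72, -0.51], [-0.2, 0.65, 0.73]]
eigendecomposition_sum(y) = [[-2.27-1.24j, 0.72+1.78j, (-1.25-1.92j)],[-0.34-1.72j, -0.62+1.15j, (0.46-1.49j)],[1.03+1.09j, -0.08-1.11j, 0.35+1.29j]] + [[-2.27+1.24j,0.72-1.78j,-1.25+1.92j], [(-0.34+1.72j),(-0.62-1.15j),(0.46+1.49j)], [1.03-1.09j,(-0.08+1.11j),0.35-1.29j]] + [[-0.00+0.00j,(-0-0j),(-0+0j)], [-0j,0j,0.00-0.00j], [0.00-0.00j,0.00+0.00j,0.00-0.00j]]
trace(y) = -5.07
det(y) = 0.01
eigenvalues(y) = [(-2.54+1.19j), (-2.54-1.19j), 0j]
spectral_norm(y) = 5.78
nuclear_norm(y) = 7.54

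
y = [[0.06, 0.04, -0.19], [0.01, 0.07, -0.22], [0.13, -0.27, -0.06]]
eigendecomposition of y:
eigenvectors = [[-0.43, -0.91, -0.67], [-0.56, -0.42, -0.65], [-0.70, -0.04, 0.35]]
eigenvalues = [-0.2, 0.07, 0.2]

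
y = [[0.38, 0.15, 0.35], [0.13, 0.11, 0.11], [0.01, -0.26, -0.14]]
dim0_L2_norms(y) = [0.4, 0.32, 0.39]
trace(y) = 0.35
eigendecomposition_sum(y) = [[0.45,-0.04,0.3], [0.18,-0.02,0.12], [-0.08,0.01,-0.06]] + [[-0.04, 0.09, -0.02],[-0.05, 0.11, -0.02],[0.05, -0.12, 0.02]] + [[-0.03, 0.10, 0.07], [-0.00, 0.01, 0.01], [0.04, -0.15, -0.11]]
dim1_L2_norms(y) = [0.54, 0.2, 0.3]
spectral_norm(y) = 0.60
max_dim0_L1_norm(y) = 0.6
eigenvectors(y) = [[0.91, -0.47, -0.55], [0.37, -0.6, -0.08], [-0.17, 0.64, 0.83]]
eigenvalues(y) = [0.38, 0.09, -0.12]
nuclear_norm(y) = 0.87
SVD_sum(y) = [[0.33, 0.22, 0.35],[0.13, 0.08, 0.13],[-0.12, -0.08, -0.13]] + [[0.05, -0.07, -0.0], [-0.01, 0.01, 0.0], [0.13, -0.18, -0.01]] + [[-0.0,-0.0,0.01], [0.01,0.01,-0.02], [0.0,0.0,-0.00]]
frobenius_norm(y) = 0.65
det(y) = -0.00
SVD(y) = [[-0.88, 0.37, -0.29], [-0.33, -0.07, 0.94], [0.33, 0.93, 0.19]] @ diag([0.5997924036957745, 0.23905655872128062, 0.030017231737521324]) @ [[-0.63, -0.42, -0.65],[0.59, -0.81, -0.04],[0.51, 0.41, -0.76]]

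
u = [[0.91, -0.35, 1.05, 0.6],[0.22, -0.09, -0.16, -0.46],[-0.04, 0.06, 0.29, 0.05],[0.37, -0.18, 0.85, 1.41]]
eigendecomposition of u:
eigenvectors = [[0.62, -0.45, 0.85, 0.78],[-0.12, -0.88, 0.48, 0.51],[0.0, 0.14, -0.07, -0.35],[0.78, -0.08, -0.18, 0.09]]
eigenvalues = [1.74, 0.01, 0.5, 0.28]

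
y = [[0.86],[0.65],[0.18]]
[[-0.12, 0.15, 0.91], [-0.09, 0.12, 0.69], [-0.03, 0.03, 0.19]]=y @ [[-0.14, 0.18, 1.06]]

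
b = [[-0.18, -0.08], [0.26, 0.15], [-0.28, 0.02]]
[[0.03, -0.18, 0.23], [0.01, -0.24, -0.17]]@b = [[-0.12,-0.02], [-0.02,-0.04]]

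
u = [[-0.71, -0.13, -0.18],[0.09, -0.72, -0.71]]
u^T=[[-0.71, 0.09], [-0.13, -0.72], [-0.18, -0.71]]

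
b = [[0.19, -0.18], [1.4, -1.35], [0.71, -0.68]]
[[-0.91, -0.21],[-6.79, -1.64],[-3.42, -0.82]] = b@[[-0.21, 1.51], [4.81, 2.78]]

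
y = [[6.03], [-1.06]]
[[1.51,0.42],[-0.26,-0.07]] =y@[[0.25,0.07]]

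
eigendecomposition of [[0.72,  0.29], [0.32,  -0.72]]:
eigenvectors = [[0.98, -0.19], [0.21, 0.98]]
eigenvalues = [0.78, -0.78]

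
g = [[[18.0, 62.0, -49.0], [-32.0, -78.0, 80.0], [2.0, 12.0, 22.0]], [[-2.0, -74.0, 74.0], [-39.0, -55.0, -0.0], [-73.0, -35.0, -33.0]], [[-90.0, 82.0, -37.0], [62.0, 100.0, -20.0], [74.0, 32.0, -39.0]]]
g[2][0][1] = 82.0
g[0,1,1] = -78.0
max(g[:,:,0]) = 74.0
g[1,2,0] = -73.0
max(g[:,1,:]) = 100.0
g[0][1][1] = -78.0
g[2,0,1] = 82.0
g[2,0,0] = -90.0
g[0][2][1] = 12.0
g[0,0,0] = 18.0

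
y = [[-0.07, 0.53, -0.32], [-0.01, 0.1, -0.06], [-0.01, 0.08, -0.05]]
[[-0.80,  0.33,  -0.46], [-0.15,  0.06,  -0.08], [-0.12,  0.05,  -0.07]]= y@ [[-0.07, 0.59, 0.40], [-1.65, 0.36, -0.64], [-0.22, -0.55, 0.28]]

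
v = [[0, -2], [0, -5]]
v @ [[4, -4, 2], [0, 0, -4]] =[[0, 0, 8], [0, 0, 20]]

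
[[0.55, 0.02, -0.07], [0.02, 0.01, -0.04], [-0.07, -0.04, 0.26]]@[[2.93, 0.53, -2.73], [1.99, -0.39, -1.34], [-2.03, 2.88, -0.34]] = [[1.79, 0.08, -1.50], [0.16, -0.11, -0.05], [-0.81, 0.73, 0.16]]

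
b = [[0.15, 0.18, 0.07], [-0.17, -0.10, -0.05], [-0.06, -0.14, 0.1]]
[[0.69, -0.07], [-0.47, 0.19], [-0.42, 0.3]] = b @ [[0.97,-1.97],  [2.86,0.35],  [0.36,2.26]]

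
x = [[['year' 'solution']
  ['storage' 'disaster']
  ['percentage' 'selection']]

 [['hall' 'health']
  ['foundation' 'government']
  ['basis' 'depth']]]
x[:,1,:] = [['storage', 'disaster'], ['foundation', 'government']]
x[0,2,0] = 'percentage'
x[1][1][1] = 'government'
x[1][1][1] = 'government'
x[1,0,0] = 'hall'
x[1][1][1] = 'government'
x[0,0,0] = 'year'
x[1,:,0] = ['hall', 'foundation', 'basis']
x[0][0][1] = 'solution'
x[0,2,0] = 'percentage'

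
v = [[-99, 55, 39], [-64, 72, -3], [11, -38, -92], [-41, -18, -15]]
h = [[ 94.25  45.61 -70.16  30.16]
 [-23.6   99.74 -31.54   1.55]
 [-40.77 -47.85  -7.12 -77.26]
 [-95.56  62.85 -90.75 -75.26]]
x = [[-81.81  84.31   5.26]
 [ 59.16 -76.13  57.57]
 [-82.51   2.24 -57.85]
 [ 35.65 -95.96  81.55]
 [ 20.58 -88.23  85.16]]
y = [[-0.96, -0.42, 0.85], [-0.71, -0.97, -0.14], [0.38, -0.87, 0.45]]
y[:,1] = [-0.416, -0.974, -0.871]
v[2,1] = -38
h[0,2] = -70.16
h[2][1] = -47.85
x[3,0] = 35.65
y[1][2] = -0.138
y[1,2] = -0.138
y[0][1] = -0.416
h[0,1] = 45.61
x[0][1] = 84.31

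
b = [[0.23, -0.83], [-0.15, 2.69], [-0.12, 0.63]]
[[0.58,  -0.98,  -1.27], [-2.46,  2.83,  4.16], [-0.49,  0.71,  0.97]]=b @ [[-0.99, -0.60, 0.08], [-0.97, 1.02, 1.55]]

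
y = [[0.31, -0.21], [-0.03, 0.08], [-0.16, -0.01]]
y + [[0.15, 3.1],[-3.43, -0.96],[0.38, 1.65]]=[[0.46, 2.89], [-3.46, -0.88], [0.22, 1.64]]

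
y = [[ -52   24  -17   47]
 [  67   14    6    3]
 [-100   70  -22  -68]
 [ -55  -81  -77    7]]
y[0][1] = 24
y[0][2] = -17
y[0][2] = -17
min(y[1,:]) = 3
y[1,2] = 6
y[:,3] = [47, 3, -68, 7]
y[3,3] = 7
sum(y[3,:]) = -206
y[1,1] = 14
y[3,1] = -81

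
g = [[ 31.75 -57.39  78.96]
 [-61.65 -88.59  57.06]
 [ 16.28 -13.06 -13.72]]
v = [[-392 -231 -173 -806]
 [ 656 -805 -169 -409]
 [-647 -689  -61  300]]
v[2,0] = -647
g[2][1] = -13.06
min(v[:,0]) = -647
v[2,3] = 300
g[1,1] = -88.59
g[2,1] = -13.06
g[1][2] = 57.06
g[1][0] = -61.65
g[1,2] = 57.06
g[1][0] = -61.65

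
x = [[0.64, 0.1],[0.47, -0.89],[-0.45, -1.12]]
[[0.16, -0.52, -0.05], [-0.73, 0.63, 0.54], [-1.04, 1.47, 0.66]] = x @[[0.11,  -0.65,  0.02], [0.88,  -1.05,  -0.6]]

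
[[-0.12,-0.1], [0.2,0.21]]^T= [[-0.12, 0.20], [-0.10, 0.21]]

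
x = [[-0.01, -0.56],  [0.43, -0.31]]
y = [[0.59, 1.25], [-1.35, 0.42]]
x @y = [[0.75,-0.25], [0.67,0.41]]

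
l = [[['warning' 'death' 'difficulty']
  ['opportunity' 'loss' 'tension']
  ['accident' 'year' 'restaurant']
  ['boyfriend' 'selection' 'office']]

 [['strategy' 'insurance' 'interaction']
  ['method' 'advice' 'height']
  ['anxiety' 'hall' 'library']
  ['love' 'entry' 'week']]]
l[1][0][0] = 'strategy'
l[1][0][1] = 'insurance'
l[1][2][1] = 'hall'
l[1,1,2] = 'height'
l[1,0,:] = ['strategy', 'insurance', 'interaction']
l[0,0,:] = ['warning', 'death', 'difficulty']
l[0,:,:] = [['warning', 'death', 'difficulty'], ['opportunity', 'loss', 'tension'], ['accident', 'year', 'restaurant'], ['boyfriend', 'selection', 'office']]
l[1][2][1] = 'hall'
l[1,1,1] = 'advice'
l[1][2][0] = 'anxiety'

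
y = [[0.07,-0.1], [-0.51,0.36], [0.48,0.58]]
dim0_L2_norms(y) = [0.7, 0.69]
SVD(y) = [[0.02, 0.19],  [0.18, -0.97],  [-0.98, -0.18]] @ diag([0.7576504437828511, 0.6303695781330574]) @ [[-0.74, -0.67], [0.67, -0.74]]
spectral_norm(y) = 0.76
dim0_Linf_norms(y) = [0.51, 0.58]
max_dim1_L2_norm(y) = 0.75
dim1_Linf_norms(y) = [0.1, 0.51, 0.58]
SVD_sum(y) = [[-0.01, -0.01],[-0.1, -0.09],[0.55, 0.50]] + [[0.08, -0.09], [-0.41, 0.45], [-0.07, 0.08]]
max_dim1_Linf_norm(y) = 0.58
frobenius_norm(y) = 0.99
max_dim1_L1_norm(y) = 1.06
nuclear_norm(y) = 1.39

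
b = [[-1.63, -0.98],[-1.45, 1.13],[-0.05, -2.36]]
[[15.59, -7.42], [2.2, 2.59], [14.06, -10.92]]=b@[[-6.06, 1.79], [-5.83, 4.59]]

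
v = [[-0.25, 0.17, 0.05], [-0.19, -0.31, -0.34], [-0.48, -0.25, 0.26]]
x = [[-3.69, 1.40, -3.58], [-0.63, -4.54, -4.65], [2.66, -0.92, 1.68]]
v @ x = [[0.95, -1.17, 0.19], [-0.01, 1.45, 1.55], [2.62, 0.22, 3.32]]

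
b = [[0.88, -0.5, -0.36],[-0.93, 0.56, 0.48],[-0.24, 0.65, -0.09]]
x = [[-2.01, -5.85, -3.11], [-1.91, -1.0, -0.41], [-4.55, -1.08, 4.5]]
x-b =[[-2.89, -5.35, -2.75], [-0.98, -1.56, -0.89], [-4.31, -1.73, 4.59]]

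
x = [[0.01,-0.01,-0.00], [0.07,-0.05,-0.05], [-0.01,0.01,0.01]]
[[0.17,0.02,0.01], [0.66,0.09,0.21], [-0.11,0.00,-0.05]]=x@ [[4.79, 5.41, -0.98],[-11.93, 2.96, -2.27],[5.38, 2.91, -3.33]]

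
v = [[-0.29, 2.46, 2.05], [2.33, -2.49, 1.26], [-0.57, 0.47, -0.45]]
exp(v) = [[1.85, 1.67, 3.11], [1.15, 1.06, 1.94], [-0.35, -0.12, 0.31]]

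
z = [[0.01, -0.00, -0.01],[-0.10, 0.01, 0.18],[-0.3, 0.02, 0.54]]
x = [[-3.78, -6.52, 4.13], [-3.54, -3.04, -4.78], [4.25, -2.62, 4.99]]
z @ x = [[-0.08, -0.04, -0.01], [1.11, 0.15, 0.44], [3.36, 0.48, 1.36]]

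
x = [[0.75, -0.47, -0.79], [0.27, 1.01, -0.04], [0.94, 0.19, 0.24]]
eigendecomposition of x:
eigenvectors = [[0.70+0.00j, (0.7-0j), (0.44+0j)], [-0.06-0.18j, (-0.06+0.18j), (-0.8+0j)], [0.20-0.66j, (0.2+0.66j), 0.40+0.00j]]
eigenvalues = [(0.56+0.87j), (0.56-0.87j), (0.88+0j)]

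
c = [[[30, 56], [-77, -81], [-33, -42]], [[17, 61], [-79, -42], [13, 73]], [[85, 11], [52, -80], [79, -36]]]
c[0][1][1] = -81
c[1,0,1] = 61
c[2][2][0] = 79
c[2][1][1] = -80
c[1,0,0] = 17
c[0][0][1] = 56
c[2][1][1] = -80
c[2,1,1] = -80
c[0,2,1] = -42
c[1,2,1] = 73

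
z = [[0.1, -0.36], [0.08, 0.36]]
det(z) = 0.06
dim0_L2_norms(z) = [0.13, 0.51]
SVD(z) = [[-0.71, 0.7], [0.7, 0.71]] @ diag([0.509326341002219, 0.12722687751136297]) @ [[-0.03, 1.00], [1.0, 0.03]]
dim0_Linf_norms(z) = [0.1, 0.36]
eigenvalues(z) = [(0.23+0.11j), (0.23-0.11j)]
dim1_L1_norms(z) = [0.46, 0.44]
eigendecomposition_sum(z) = [[0.05+0.19j, -0.18+0.38j], [(0.04-0.08j), 0.18-0.08j]] + [[0.05-0.19j, -0.18-0.38j], [0.04+0.08j, 0.18+0.08j]]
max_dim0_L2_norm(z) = 0.51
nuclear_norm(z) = 0.64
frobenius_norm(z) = 0.52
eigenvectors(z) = [[0.90+0.00j, 0.90-0.00j], [(-0.33-0.27j), -0.33+0.27j]]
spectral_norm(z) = 0.51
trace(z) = 0.46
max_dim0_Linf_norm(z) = 0.36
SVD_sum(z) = [[0.01, -0.36], [-0.01, 0.36]] + [[0.09, 0.0], [0.09, 0.00]]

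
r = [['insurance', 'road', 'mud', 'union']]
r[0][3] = 'union'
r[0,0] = 'insurance'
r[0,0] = 'insurance'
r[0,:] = ['insurance', 'road', 'mud', 'union']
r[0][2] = 'mud'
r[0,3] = 'union'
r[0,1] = 'road'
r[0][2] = 'mud'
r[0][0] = 'insurance'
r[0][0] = 'insurance'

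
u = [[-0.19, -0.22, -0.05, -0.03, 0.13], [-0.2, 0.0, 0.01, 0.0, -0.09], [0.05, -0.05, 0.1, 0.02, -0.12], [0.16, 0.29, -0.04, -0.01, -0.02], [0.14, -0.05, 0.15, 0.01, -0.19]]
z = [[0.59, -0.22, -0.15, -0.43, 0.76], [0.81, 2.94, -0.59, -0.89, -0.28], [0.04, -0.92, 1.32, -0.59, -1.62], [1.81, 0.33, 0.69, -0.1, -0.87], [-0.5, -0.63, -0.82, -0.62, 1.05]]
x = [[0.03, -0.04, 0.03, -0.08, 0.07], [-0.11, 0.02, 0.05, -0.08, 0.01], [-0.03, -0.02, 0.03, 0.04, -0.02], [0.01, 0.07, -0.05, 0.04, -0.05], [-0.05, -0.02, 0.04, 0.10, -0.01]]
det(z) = -4.30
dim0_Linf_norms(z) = [1.81, 2.94, 1.32, 0.89, 1.62]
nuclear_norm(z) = 9.37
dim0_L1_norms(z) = [3.75, 5.04, 3.57, 2.63, 4.58]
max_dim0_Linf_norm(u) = 0.29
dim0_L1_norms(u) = [0.74, 0.61, 0.35, 0.07, 0.55]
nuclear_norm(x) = 0.47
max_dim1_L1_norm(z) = 5.51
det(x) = 0.00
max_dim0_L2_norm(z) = 3.17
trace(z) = 5.80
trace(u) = -0.29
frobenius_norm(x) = 0.26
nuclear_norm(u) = 1.03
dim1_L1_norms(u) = [0.62, 0.3, 0.34, 0.52, 0.54]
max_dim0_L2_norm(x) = 0.16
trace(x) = 0.11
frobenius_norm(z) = 4.97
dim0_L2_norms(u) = [0.35, 0.37, 0.19, 0.04, 0.28]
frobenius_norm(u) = 0.61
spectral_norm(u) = 0.47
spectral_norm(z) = 3.48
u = x @ z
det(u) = -0.00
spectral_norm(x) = 0.18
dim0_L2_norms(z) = [2.13, 3.17, 1.81, 1.31, 2.27]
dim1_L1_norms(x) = [0.25, 0.27, 0.14, 0.22, 0.22]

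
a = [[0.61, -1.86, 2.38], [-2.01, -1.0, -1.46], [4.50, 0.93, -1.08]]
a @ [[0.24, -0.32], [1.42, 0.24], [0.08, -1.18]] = [[-2.3, -3.45],[-2.02, 2.13],[2.31, 0.06]]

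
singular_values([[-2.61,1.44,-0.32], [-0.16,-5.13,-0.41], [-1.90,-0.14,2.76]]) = [5.38, 3.63, 2.15]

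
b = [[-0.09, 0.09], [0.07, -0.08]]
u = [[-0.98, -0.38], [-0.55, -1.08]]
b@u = [[0.04, -0.06], [-0.02, 0.06]]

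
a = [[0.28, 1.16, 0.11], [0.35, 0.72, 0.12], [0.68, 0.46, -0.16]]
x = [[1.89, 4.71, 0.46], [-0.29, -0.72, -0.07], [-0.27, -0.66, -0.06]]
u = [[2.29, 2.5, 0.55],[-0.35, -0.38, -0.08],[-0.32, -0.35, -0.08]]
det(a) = 0.08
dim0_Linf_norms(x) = [1.89, 4.71, 0.46]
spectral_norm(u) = 3.51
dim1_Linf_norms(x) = [4.71, 0.72, 0.66]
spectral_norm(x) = 5.20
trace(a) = 0.84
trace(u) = 1.83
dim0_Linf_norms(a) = [0.68, 1.16, 0.16]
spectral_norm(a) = 1.58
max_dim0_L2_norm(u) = 2.55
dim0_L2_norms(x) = [1.93, 4.81, 0.47]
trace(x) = 1.11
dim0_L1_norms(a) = [1.31, 2.34, 0.39]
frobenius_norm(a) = 1.67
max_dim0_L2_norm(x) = 4.81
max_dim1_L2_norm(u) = 3.43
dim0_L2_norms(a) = [0.81, 1.44, 0.23]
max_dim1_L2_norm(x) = 5.1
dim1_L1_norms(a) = [1.55, 1.19, 1.3]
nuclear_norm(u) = 3.51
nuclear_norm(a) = 2.20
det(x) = 0.00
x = u @ a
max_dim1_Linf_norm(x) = 4.71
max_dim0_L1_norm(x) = 6.09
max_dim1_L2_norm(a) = 1.2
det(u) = -0.00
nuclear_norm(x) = 5.21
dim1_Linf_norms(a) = [1.16, 0.72, 0.68]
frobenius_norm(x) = 5.20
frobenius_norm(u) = 3.51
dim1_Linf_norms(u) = [2.5, 0.38, 0.35]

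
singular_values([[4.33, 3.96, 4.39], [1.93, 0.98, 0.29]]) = [7.56, 1.13]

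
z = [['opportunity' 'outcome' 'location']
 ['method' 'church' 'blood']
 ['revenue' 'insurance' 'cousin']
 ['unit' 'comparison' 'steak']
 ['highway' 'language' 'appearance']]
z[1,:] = ['method', 'church', 'blood']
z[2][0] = 'revenue'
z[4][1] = 'language'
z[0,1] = 'outcome'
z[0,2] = 'location'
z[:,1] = ['outcome', 'church', 'insurance', 'comparison', 'language']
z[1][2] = 'blood'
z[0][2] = 'location'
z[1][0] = 'method'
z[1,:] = ['method', 'church', 'blood']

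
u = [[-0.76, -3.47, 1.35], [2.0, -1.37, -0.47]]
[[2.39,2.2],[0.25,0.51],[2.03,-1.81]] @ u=[[2.58, -11.31, 2.19], [0.83, -1.57, 0.1], [-5.16, -4.56, 3.59]]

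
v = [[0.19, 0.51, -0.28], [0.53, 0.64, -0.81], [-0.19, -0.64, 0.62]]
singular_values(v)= [1.57, 0.24, 0.13]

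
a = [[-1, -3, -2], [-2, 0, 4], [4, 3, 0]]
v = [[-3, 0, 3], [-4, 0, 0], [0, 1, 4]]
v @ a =[[15, 18, 6], [4, 12, 8], [14, 12, 4]]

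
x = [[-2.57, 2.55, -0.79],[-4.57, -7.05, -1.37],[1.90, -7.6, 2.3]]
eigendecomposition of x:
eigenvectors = [[-0.32, 0.54, -0.18],  [0.67, -0.42, -0.05],  [0.67, -0.73, 0.98]]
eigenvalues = [-6.21, -3.46, 2.35]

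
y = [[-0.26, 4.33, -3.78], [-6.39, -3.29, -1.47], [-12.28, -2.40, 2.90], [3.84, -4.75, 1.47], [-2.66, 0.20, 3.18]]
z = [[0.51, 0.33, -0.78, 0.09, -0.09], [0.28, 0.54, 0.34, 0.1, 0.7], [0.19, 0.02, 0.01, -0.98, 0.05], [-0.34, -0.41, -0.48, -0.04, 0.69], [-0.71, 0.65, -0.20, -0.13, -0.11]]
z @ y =[[7.92, 2.55, -4.83], [-9.18, -1.72, 1.51], [-4.2, 5.40, -2.00], [6.61, 1.36, 2.63], [-1.72, -4.14, 0.61]]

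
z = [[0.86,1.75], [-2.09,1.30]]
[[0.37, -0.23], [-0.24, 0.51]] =z@[[0.19, -0.25], [0.12, -0.01]]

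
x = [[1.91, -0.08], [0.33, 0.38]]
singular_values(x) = [1.94, 0.39]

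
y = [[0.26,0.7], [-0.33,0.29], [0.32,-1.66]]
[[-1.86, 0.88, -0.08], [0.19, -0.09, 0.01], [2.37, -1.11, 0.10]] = y @ [[-2.19, 1.03, -0.1], [-1.85, 0.87, -0.08]]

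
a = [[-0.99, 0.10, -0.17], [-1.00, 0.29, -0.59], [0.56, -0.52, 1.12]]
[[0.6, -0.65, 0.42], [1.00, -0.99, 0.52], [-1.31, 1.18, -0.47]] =a @ [[-0.43, 0.51, -0.38], [0.48, -0.43, 0.17], [-0.73, 0.60, -0.15]]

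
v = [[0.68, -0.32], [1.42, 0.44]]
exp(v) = [[1.57, -0.52], [2.31, 1.18]]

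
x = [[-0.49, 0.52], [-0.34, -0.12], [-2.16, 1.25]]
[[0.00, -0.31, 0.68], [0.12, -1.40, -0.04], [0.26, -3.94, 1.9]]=x@ [[-0.26,3.24,-0.26], [-0.24,2.45,1.07]]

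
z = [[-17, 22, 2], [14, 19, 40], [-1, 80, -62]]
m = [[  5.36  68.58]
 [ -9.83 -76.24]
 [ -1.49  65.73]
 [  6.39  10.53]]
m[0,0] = 5.36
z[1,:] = [14, 19, 40]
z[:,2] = [2, 40, -62]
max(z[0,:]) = 22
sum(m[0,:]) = 73.94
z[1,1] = 19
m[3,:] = [6.39, 10.53]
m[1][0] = -9.83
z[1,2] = 40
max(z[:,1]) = 80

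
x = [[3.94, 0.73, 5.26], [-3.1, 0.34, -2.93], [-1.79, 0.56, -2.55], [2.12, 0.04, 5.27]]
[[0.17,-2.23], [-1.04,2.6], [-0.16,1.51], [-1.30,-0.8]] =x @ [[0.88, -1.01], [-0.2, 0.60], [-0.60, 0.25]]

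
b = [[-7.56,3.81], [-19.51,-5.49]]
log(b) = [[2.11, 0.99], [-5.07, 2.64]]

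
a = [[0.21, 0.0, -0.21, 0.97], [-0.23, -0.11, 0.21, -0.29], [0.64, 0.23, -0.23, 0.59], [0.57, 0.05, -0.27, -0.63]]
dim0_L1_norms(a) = [1.65, 0.39, 0.92, 2.48]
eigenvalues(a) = [(-1.04+0j), (0.23+0.25j), (0.23-0.25j), (-0.17+0j)]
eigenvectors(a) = [[-0.62+0.00j, -0.49-0.26j, (-0.49+0.26j), (-0.33+0j)],[0.11+0.00j, (0.1+0.21j), 0.10-0.21j, 0.75+0.00j],[-0.11+0.00j, -0.78+0.00j, (-0.78-0j), -0.57+0.00j],[0.77+0.00j, -0.11-0.13j, -0.11+0.13j, (0.01+0j)]]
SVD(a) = [[-0.72, 0.14, -0.60, 0.32], [0.28, 0.18, 0.19, 0.92], [-0.59, -0.44, 0.67, 0.13], [0.24, -0.87, -0.40, 0.18]] @ diag([1.393509603300459, 0.9514252444791769, 0.16742647132240826, 0.0888221052309656]) @ [[-0.33, -0.11, 0.20, -0.92], [-0.83, -0.17, 0.36, 0.40], [0.18, 0.67, 0.72, 0.01], [0.42, -0.71, 0.56, 0.06]]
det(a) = 0.02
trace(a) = -0.76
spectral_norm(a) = 1.39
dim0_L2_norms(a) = [0.91, 0.26, 0.46, 1.33]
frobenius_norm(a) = 1.70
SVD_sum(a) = [[0.33, 0.11, -0.2, 0.91], [-0.13, -0.04, 0.08, -0.36], [0.27, 0.09, -0.17, 0.75], [-0.11, -0.04, 0.07, -0.30]] + [[-0.11, -0.02, 0.05, 0.05], [-0.14, -0.03, 0.06, 0.07], [0.34, 0.07, -0.15, -0.17], [0.68, 0.14, -0.30, -0.33]] + [[-0.02, -0.07, -0.07, -0.0],  [0.01, 0.02, 0.02, 0.00],  [0.02, 0.07, 0.08, 0.0],  [-0.01, -0.04, -0.05, -0.0]] + [[0.01,-0.02,0.02,0.00], [0.03,-0.06,0.05,0.00], [0.00,-0.01,0.01,0.00], [0.01,-0.01,0.01,0.00]]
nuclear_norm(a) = 2.60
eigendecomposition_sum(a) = [[-0.34-0.00j,(-0.06+0j),0.12+0.00j,0.59-0.00j],[(0.06+0j),0.01-0.00j,-0.02-0.00j,(-0.11+0j)],[(-0.06-0j),-0.01+0.00j,0.02+0.00j,0.10-0.00j],[0.43+0.00j,(0.08-0j),-0.15-0.00j,(-0.73+0j)]] + [[(0.25-0.01j), (-0.01+0.1j), (-0.15+0.13j), (0.18-0j)],[-0.09-0.06j, (0.03-0.03j), 0.09-0.01j, (-0.06-0.05j)],[0.31-0.18j, 0.05+0.12j, -0.10+0.27j, (0.22-0.12j)],[(0.07+0.03j), -0.01+0.03j, (-0.06+0.02j), 0.05+0.02j]] + [[(0.25+0.01j), (-0.01-0.1j), -0.15-0.13j, (0.18+0j)],[-0.09+0.06j, 0.03+0.03j, 0.09+0.01j, -0.06+0.05j],[0.31+0.18j, (0.05-0.12j), -0.10-0.27j, (0.22+0.12j)],[0.07-0.03j, -0.01-0.03j, (-0.06-0.02j), 0.05-0.02j]] + [[0.05+0.00j,(0.08-0j),(-0.03-0j),0.03+0.00j], [(-0.12-0j),(-0.18+0j),(0.06+0j),(-0.06-0j)], [0.09+0.00j,(0.13-0j),(-0.04-0j),0.04+0.00j], [-0.00-0.00j,-0.00+0.00j,0.00+0.00j,-0.00-0.00j]]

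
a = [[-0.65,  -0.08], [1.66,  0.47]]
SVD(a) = [[-0.35, 0.94],  [0.94, 0.35]] @ diag([1.8429918948268926, 0.09370632637330262]) @ [[0.97, 0.25], [-0.25, 0.97]]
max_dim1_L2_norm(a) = 1.73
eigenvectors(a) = [[-0.51, 0.08], [0.86, -1.0]]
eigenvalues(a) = [-0.52, 0.34]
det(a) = -0.17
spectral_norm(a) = 1.84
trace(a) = -0.18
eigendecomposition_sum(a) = [[-0.6, -0.05], [1.01, 0.08]] + [[-0.05, -0.03],[0.65, 0.39]]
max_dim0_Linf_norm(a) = 1.66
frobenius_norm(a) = 1.85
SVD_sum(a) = [[-0.63, -0.16], [1.67, 0.44]] + [[-0.02, 0.08], [-0.01, 0.03]]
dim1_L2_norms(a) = [0.65, 1.73]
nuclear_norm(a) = 1.94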